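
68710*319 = 21918490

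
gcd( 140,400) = 20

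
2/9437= 2/9437 =0.00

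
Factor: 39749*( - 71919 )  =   - 2858708331 = - 3^2*61^1*131^1*39749^1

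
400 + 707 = 1107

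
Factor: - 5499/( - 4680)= 47/40 = 2^ ( - 3)*5^ ( - 1 )*47^1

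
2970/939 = 3  +  51/313 = 3.16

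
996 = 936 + 60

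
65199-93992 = -28793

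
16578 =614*27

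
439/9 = 439/9  =  48.78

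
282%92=6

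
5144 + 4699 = 9843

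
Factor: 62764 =2^2*13^1*17^1 * 71^1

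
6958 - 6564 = 394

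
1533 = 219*7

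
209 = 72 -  - 137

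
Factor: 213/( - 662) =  - 2^(  -  1) *3^1*71^1 * 331^ (-1)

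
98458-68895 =29563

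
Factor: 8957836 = 2^2*  2239459^1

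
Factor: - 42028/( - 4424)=19/2 = 2^(-1 )*19^1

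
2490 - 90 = 2400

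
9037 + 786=9823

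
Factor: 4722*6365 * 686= 2^2*3^1 *5^1 * 7^3*19^1*67^1*787^1 =20618093580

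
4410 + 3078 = 7488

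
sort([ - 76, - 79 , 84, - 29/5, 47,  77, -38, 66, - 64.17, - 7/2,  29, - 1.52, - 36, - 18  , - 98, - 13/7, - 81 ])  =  [ - 98,-81,-79, - 76, - 64.17, - 38, - 36, - 18, - 29/5, - 7/2, - 13/7, - 1.52,29, 47, 66, 77,  84 ]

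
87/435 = 1/5 =0.20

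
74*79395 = 5875230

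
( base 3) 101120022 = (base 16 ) 1E17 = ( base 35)6A3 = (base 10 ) 7703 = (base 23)ecl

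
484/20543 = 484/20543=0.02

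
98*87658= 8590484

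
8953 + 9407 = 18360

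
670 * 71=47570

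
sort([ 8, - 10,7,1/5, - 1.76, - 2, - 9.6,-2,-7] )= [ - 10,-9.6, - 7,-2, - 2, - 1.76,1/5,7,8]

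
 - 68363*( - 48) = 3281424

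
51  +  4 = 55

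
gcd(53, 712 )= 1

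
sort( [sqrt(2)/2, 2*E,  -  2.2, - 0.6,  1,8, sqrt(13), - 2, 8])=[ - 2.2, - 2,- 0.6,sqrt( 2 ) /2, 1 , sqrt(13 ), 2 *E,  8, 8]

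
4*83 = 332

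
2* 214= 428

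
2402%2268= 134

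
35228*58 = 2043224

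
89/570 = 89/570 = 0.16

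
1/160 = 1/160 = 0.01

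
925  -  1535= -610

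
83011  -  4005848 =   -  3922837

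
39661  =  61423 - 21762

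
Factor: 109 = 109^1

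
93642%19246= 16658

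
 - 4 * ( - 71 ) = 284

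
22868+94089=116957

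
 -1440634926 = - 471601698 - 969033228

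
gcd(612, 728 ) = 4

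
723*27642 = 19985166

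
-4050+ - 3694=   -7744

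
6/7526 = 3/3763 = 0.00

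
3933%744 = 213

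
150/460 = 15/46=0.33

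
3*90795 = 272385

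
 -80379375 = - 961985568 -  - 881606193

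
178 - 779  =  - 601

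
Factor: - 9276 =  - 2^2*3^1 *773^1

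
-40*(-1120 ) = 44800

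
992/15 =66 + 2/15 = 66.13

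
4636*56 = 259616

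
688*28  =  19264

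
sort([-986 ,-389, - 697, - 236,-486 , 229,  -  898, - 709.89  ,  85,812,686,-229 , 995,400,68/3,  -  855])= [ - 986 , - 898, - 855,  -  709.89,-697,  -  486,-389, - 236, - 229,68/3,85,229,400, 686,812 , 995]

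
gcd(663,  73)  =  1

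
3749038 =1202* 3119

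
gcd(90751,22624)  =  1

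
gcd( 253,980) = 1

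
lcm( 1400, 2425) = 135800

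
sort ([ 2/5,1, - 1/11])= [-1/11, 2/5, 1]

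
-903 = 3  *( - 301)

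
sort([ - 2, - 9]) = [ - 9, - 2 ]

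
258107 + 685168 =943275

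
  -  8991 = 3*( -2997)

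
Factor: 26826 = 2^1*3^1*17^1*263^1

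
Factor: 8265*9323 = 3^1*5^1*19^1*29^1*9323^1 = 77054595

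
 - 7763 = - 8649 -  - 886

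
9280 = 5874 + 3406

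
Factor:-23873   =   - 23873^1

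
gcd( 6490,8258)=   2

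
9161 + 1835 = 10996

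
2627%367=58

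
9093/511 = 1299/73 = 17.79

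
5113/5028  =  1 + 85/5028 = 1.02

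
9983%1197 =407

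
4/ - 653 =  - 1 + 649/653  =  - 0.01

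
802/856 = 401/428 = 0.94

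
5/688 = 5/688   =  0.01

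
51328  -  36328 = 15000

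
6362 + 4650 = 11012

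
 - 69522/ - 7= 69522/7 = 9931.71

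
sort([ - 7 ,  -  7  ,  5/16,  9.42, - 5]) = [ - 7, - 7,  -  5, 5/16,  9.42]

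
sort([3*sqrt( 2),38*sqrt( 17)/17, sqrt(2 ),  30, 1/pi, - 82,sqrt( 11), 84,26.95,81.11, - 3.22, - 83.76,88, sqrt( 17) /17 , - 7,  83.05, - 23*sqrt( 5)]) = [ - 83.76, - 82, - 23*sqrt(5), - 7,  -  3.22, sqrt( 17)/17, 1/pi,sqrt ( 2 ),sqrt( 11), 3*sqrt( 2), 38 * sqrt( 17)/17, 26.95,30,  81.11,  83.05,84, 88] 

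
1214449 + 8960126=10174575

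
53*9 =477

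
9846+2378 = 12224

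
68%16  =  4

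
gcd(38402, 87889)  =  1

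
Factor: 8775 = 3^3*5^2*13^1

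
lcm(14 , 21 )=42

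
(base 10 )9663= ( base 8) 22677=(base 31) A1M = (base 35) 7v3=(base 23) i63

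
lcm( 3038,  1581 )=154938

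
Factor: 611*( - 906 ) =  - 553566 = - 2^1 * 3^1*13^1 * 47^1*151^1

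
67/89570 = 67/89570 =0.00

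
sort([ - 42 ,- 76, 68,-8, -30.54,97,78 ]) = [ - 76, - 42,-30.54, - 8,68 , 78,97 ] 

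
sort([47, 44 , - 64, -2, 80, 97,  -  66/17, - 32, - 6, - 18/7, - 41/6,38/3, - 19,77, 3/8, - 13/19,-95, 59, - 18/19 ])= [-95, - 64, - 32, - 19, - 41/6, - 6,-66/17,- 18/7,  -  2, - 18/19,  -  13/19 , 3/8,38/3, 44,47, 59 , 77, 80, 97] 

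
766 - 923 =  - 157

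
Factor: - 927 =  -  3^2 * 103^1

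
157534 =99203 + 58331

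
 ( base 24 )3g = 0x58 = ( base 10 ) 88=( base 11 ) 80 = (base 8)130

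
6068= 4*1517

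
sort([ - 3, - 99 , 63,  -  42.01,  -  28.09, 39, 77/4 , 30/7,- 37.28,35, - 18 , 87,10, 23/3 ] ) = [  -  99,- 42.01,-37.28, - 28.09,- 18,-3 , 30/7 , 23/3,10,77/4, 35,39,63,87 ]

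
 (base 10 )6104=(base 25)9J4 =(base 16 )17D8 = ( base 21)DHE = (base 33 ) 5jw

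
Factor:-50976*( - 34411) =1754135136 = 2^5*3^3*13^1*59^1 * 2647^1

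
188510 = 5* 37702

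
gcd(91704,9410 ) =2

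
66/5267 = 66/5267 =0.01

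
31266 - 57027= - 25761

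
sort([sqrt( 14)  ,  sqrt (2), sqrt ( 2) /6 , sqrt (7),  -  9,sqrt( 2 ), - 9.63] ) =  [ - 9.63,- 9,sqrt( 2)/6,sqrt( 2 ), sqrt( 2),sqrt( 7), sqrt( 14 )] 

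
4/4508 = 1/1127 = 0.00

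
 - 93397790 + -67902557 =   -  161300347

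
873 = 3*291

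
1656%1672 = 1656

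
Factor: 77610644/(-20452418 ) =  - 2^1*7^( - 1)*17^1*83^1*13751^1 *1460887^ (  -  1)  =  - 38805322/10226209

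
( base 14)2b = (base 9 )43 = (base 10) 39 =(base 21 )1i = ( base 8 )47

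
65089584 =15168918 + 49920666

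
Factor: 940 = 2^2*5^1 * 47^1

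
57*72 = 4104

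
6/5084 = 3/2542 = 0.00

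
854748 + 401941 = 1256689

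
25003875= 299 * 83625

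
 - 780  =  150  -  930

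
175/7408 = 175/7408 = 0.02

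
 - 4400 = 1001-5401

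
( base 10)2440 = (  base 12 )14b4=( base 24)45G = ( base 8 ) 4610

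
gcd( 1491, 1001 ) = 7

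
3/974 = 3/974= 0.00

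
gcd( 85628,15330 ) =2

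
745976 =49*15224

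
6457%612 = 337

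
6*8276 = 49656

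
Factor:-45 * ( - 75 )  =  3^3*  5^3 = 3375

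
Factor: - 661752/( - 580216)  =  909/797 = 3^2*101^1*797^ ( - 1 ) 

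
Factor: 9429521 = 839^1*11239^1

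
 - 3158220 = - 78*40490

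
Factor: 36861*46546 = 2^1*3^1*11^1*17^1*37^2*1117^1  =  1715732106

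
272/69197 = 272/69197 = 0.00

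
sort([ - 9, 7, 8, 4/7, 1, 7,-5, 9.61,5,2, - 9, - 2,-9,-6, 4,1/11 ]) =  [ - 9, - 9, - 9, - 6, - 5, - 2,  1/11 , 4/7, 1,  2,4, 5, 7,7, 8, 9.61 ]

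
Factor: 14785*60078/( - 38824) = -444126615/19412 = - 2^(-2 )*3^1*5^1*17^1*19^1 * 23^(  -  1)*31^1  *211^( - 1)* 2957^1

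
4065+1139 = 5204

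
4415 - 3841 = 574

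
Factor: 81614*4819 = 2^1*13^1*43^1*61^1 *73^1 * 79^1 = 393297866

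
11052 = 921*12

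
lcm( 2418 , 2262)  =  70122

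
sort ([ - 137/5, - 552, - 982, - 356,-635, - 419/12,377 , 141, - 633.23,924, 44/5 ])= [ - 982, - 635,-633.23, - 552 , - 356, - 419/12, - 137/5, 44/5, 141,  377, 924 ] 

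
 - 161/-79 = 161/79 =2.04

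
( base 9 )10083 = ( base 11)4A93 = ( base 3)100002210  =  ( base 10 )6636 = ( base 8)14754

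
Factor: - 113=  -113^1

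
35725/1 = 35725 = 35725.00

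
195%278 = 195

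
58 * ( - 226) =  - 13108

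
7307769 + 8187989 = 15495758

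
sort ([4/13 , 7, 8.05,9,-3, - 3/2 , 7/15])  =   [  -  3,  -  3/2,4/13,7/15,7, 8.05, 9 ] 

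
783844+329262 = 1113106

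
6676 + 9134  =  15810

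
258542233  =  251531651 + 7010582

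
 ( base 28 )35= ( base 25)3E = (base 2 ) 1011001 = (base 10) 89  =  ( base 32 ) 2P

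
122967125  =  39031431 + 83935694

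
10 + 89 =99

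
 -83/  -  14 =5 + 13/14 = 5.93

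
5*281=1405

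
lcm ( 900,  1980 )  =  9900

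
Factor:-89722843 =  - 7^1*12817549^1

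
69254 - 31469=37785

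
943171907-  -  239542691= 1182714598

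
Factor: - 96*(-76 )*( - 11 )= - 80256 = - 2^7*3^1*11^1*19^1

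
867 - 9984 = -9117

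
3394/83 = 3394/83=40.89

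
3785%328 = 177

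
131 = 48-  - 83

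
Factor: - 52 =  - 2^2 * 13^1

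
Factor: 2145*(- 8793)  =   - 18860985=   - 3^3* 5^1 *11^1*13^1*977^1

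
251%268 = 251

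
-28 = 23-51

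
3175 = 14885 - 11710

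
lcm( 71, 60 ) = 4260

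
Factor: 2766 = 2^1 *3^1*461^1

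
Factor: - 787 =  - 787^1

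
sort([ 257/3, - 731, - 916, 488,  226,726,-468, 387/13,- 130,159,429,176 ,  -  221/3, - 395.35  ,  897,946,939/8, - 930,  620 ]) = [ - 930, - 916, - 731, - 468, - 395.35, - 130,-221/3,387/13 , 257/3, 939/8,159 , 176,226 , 429,  488 , 620,726,897,  946]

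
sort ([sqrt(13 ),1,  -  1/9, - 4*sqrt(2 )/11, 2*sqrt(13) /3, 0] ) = [ - 4*sqrt (2)/11,-1/9, 0,1,2*sqrt( 13)/3,  sqrt ( 13) ] 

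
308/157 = 308/157 = 1.96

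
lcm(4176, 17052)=204624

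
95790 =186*515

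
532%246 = 40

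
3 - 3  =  0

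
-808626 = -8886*91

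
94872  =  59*1608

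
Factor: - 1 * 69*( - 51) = 3^2*17^1*23^1 = 3519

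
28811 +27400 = 56211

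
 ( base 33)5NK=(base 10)6224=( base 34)5d2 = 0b1100001010000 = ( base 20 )fb4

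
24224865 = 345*70217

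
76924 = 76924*1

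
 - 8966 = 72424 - 81390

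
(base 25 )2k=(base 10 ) 70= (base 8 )106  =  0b1000110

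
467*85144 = 39762248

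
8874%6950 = 1924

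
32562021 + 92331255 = 124893276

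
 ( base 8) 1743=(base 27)19n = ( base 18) 315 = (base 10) 995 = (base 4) 33203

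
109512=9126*12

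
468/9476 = 117/2369=0.05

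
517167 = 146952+370215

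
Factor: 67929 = 3^1  *  22643^1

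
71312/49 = 1455+17/49 = 1455.35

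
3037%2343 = 694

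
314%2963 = 314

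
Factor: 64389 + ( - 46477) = 17912 = 2^3*2239^1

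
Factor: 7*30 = 2^1*3^1*5^1*7^1 = 210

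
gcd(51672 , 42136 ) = 8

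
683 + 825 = 1508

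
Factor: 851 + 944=5^1*359^1 = 1795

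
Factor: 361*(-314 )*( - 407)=2^1 * 11^1*19^2*37^1*157^1  =  46135078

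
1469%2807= 1469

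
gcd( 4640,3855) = 5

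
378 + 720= 1098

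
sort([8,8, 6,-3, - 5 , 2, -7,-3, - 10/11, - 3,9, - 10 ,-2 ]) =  [ - 10, - 7, -5,- 3,-3,-3,-2, - 10/11, 2, 6,8,8, 9 ]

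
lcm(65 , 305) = 3965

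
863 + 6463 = 7326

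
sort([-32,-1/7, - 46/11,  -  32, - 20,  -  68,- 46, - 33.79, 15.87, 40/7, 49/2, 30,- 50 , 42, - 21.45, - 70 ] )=[ - 70,  -  68, - 50,  -  46 ,- 33.79, - 32,-32,-21.45,-20,-46/11,-1/7, 40/7,15.87, 49/2,30,42 ]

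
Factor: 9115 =5^1 * 1823^1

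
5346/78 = 68 + 7/13 = 68.54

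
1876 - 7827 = -5951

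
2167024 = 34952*62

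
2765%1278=209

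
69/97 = 69/97 =0.71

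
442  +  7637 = 8079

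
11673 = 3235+8438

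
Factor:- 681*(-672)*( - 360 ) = -164747520= -  2^8*3^4*5^1*7^1*227^1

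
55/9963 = 55/9963  =  0.01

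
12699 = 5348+7351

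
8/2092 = 2/523 = 0.00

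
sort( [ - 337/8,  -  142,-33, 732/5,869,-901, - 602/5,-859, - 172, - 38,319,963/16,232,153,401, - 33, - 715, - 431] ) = [ - 901, - 859, - 715, - 431, - 172, - 142 , - 602/5, - 337/8, - 38, - 33, - 33, 963/16,732/5,153,232,319, 401,869 ]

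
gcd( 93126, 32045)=17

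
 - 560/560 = -1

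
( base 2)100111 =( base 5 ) 124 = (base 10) 39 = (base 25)1e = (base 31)18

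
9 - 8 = 1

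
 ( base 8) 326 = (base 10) 214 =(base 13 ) 136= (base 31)6s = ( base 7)424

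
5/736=5/736 = 0.01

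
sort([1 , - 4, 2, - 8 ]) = [ -8, - 4, 1, 2]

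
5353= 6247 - 894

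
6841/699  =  6841/699 = 9.79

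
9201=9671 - 470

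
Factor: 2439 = 3^2*271^1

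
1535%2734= 1535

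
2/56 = 1/28 = 0.04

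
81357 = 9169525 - 9088168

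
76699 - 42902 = 33797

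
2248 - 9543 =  - 7295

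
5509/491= 5509/491 =11.22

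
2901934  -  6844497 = - 3942563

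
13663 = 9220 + 4443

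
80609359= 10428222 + 70181137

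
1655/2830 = 331/566 = 0.58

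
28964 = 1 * 28964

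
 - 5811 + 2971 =  -  2840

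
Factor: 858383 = 23^1 * 37321^1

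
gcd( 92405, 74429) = 1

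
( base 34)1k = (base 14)3c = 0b110110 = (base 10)54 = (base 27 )20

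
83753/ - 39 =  -2148 + 19/39= - 2147.51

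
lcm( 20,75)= 300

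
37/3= 37/3 = 12.33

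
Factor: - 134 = -2^1*67^1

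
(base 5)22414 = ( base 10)1609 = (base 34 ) 1DB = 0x649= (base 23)30M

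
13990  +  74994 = 88984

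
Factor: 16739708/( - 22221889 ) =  - 2^2 * 47^1*89041^1*22221889^(-1)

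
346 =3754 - 3408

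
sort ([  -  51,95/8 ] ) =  [ - 51, 95/8 ] 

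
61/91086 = 61/91086=0.00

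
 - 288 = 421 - 709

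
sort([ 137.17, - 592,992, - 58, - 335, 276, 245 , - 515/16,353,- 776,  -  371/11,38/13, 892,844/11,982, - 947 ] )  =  [ - 947, - 776,-592, - 335, - 58, -371/11, -515/16, 38/13,844/11, 137.17,245,276,353, 892,982, 992]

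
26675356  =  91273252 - 64597896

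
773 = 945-172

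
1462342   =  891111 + 571231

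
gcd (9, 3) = 3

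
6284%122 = 62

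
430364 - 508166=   -77802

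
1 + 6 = 7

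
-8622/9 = - 958=- 958.00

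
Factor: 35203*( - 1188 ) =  -41821164 = - 2^2* 3^3 * 7^1 * 11^1*47^1*107^1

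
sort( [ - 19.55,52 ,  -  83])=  [ - 83, - 19.55, 52] 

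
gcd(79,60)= 1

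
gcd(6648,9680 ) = 8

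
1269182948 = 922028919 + 347154029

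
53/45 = 53/45 = 1.18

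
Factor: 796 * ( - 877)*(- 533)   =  372083036 = 2^2*13^1*41^1*199^1*877^1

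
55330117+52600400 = 107930517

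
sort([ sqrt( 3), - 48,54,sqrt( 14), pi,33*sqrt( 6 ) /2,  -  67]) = [-67, - 48,  sqrt(3 ), pi,sqrt(14), 33*sqrt(6 )/2, 54]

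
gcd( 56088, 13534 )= 2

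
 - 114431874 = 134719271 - 249151145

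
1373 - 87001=-85628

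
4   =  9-5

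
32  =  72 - 40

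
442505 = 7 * 63215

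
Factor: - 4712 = -2^3*19^1 * 31^1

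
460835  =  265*1739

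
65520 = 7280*9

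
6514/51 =6514/51 =127.73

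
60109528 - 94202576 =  - 34093048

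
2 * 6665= 13330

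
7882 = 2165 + 5717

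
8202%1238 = 774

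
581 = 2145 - 1564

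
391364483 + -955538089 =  - 564173606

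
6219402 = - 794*( - 7833 ) 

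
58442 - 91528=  - 33086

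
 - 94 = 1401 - 1495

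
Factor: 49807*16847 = 839098529 = 17^1*991^1*49807^1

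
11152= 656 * 17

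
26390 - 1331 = 25059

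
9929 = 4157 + 5772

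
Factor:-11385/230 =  -2^( - 1)*3^2*11^1 = - 99/2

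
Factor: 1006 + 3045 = 4051^1=4051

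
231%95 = 41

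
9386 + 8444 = 17830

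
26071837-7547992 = 18523845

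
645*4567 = 2945715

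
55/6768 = 55/6768 = 0.01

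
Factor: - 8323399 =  - 7^1* 1189057^1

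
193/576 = 193/576 = 0.34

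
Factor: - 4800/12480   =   - 5/13 = - 5^1*13^( - 1) 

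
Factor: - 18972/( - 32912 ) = 279/484 = 2^( - 2)*3^2*11^( - 2 ) * 31^1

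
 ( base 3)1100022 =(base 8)1724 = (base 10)980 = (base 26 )1BI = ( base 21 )24e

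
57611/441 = 57611/441 = 130.64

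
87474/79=87474/79= 1107.27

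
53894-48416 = 5478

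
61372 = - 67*( - 916 ) 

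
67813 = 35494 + 32319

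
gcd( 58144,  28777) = 1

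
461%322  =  139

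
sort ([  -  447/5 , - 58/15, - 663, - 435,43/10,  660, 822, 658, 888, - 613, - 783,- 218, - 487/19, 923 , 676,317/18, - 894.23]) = [ - 894.23, - 783, - 663 ,- 613, - 435, - 218, - 447/5, - 487/19 , - 58/15, 43/10,317/18,  658,660, 676 , 822,888, 923]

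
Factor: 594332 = 2^2 * 31^1 * 4793^1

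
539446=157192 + 382254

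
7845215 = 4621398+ 3223817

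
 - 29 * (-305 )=8845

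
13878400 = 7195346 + 6683054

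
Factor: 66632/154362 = 33316/77181 = 2^2 * 3^(  -  1) * 13^(-1) *1979^( - 1 )*8329^1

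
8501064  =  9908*858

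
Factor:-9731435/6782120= - 2^( - 3 )*7^1*169553^(  -  1)*278041^1 = - 1946287/1356424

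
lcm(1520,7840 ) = 148960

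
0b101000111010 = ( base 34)290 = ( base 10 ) 2618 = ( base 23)4lj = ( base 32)2hq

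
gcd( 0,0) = 0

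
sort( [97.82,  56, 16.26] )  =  [16.26, 56, 97.82 ] 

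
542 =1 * 542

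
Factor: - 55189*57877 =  - 31^1*229^1*241^1*1867^1 = - 3194173753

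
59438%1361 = 915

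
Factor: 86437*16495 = 5^1*13^1*61^1 * 109^1 * 3299^1 =1425778315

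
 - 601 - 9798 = - 10399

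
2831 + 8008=10839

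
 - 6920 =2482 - 9402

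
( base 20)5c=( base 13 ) 88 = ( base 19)5H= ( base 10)112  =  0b1110000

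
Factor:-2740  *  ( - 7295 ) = 2^2*5^2*137^1*1459^1= 19988300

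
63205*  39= 2464995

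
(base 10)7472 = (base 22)F9E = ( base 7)30533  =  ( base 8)16460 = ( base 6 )54332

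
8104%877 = 211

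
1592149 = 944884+647265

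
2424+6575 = 8999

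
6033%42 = 27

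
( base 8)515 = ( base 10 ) 333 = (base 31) AN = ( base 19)HA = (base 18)109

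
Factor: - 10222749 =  - 3^2*1135861^1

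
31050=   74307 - 43257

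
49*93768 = 4594632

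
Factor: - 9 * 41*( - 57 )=3^3*19^1*41^1=21033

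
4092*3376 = 13814592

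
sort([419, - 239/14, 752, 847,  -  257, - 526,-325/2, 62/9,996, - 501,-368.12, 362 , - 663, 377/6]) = [-663,  -  526, - 501,-368.12, - 257,-325/2 , - 239/14,62/9,377/6, 362, 419,  752, 847, 996 ] 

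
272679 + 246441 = 519120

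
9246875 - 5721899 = 3524976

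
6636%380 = 176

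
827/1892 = 827/1892 = 0.44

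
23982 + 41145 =65127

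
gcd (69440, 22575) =35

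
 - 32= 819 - 851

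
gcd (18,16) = 2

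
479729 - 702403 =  - 222674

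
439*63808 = 28011712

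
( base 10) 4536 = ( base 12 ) 2760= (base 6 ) 33000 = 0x11B8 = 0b1000110111000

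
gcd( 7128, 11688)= 24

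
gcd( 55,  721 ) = 1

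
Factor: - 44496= - 2^4*3^3 * 103^1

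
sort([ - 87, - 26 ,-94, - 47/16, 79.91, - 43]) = [ - 94,  -  87, -43, - 26, - 47/16,79.91 ] 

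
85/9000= 17/1800= 0.01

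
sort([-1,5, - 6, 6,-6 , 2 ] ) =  [  -  6 ,  -  6,-1,  2, 5, 6 ] 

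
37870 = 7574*5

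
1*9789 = 9789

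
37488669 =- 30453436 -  - 67942105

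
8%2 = 0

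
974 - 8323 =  - 7349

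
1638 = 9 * 182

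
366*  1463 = 535458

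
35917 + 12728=48645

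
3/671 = 3/671=0.00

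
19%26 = 19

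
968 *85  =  82280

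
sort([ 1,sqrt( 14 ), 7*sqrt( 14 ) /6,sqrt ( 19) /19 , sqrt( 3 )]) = [sqrt( 19 ) /19, 1,sqrt( 3 ),sqrt(14 ),7*sqrt( 14 ) /6 ] 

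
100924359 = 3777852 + 97146507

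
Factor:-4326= - 2^1 * 3^1*7^1*103^1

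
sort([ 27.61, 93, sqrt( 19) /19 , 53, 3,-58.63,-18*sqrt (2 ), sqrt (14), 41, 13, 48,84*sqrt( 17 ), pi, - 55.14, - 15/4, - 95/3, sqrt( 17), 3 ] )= [  -  58.63, - 55.14, - 95/3 , - 18*sqrt(2 ), - 15/4, sqrt(19 )/19,3, 3,  pi, sqrt(14),  sqrt( 17), 13,  27.61, 41,48, 53, 93,84* sqrt (17 )] 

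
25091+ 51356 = 76447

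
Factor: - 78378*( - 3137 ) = 245871786=2^1*3^1*3137^1*13063^1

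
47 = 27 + 20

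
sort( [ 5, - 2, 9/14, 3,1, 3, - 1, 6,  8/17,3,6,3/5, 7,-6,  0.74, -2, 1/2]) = [ - 6, -2, - 2,-1, 8/17,  1/2, 3/5, 9/14,0.74,1,  3, 3,3,  5,  6, 6, 7]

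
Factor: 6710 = 2^1 * 5^1*11^1*61^1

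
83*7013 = 582079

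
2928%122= 0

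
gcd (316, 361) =1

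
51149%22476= 6197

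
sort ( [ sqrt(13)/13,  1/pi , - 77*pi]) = [  -  77*pi,  sqrt(13)/13,  1/pi ] 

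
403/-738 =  - 403/738= - 0.55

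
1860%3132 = 1860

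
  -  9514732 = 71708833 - 81223565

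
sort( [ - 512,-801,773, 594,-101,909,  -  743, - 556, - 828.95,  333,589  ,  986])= [ - 828.95,  -  801, - 743,  -  556,- 512,  -  101, 333, 589,  594, 773,909, 986]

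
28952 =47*616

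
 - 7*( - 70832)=495824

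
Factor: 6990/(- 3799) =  - 2^1*3^1*5^1*29^ ( - 1)*131^( - 1)*233^1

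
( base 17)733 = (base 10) 2077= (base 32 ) 20t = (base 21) 4ej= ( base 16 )81D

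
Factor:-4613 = - 7^1*659^1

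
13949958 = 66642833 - 52692875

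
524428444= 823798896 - 299370452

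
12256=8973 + 3283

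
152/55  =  2+ 42/55 = 2.76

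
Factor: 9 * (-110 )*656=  - 649440 = - 2^5*3^2 * 5^1*11^1*41^1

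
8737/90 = 97 + 7/90 = 97.08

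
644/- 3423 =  -92/489=- 0.19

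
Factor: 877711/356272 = 2^( - 4)*7^( - 1 )*233^1*3181^(-1)*3767^1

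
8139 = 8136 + 3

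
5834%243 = 2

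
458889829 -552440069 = - 93550240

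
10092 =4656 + 5436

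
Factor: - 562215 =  - 3^1*5^1*37^1 *1013^1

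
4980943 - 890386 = 4090557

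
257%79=20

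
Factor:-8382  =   - 2^1*3^1*11^1*127^1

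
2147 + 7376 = 9523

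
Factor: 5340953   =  79^1  *  67607^1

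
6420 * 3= 19260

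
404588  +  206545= 611133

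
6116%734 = 244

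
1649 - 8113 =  - 6464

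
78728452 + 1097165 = 79825617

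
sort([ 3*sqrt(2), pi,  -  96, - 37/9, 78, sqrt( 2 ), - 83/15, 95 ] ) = [ - 96,-83/15, - 37/9,sqrt( 2 ), pi,3*sqrt( 2 ), 78, 95] 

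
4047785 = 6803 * 595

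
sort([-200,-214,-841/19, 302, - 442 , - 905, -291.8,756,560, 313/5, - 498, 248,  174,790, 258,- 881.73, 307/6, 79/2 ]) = [ - 905, - 881.73,  -  498, - 442,-291.8,- 214, -200, - 841/19, 79/2,307/6,313/5,174,  248, 258,302, 560 , 756, 790 ] 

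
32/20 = 8/5 = 1.60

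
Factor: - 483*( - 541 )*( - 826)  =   - 215836278 = - 2^1 * 3^1*7^2*23^1*59^1 * 541^1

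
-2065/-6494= 2065/6494 = 0.32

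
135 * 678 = 91530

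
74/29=74/29 = 2.55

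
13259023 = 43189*307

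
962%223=70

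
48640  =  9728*5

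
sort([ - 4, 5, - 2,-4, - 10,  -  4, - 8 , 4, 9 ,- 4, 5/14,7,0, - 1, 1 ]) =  [  -  10,- 8,- 4, - 4,- 4, - 4,  -  2, - 1,0,5/14,1,4,5,7,9] 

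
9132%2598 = 1338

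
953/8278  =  953/8278 = 0.12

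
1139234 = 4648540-3509306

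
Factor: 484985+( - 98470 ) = 5^1*23^1*3361^1 = 386515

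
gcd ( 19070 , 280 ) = 10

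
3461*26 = 89986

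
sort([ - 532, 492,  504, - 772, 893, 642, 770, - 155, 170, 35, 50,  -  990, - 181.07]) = [ - 990, - 772,  -  532,- 181.07, - 155,35, 50 , 170, 492, 504, 642, 770, 893 ]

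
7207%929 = 704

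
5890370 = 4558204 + 1332166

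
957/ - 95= - 957/95  =  -10.07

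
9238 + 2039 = 11277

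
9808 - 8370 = 1438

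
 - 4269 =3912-8181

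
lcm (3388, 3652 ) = 281204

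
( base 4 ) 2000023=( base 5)230303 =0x200B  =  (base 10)8203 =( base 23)FBF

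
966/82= 11 + 32/41 = 11.78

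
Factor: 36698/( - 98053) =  - 2^1*31^( - 1)*59^1*311^1*3163^ ( - 1) 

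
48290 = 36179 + 12111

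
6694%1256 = 414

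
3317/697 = 3317/697 = 4.76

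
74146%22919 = 5389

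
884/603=1 + 281/603 = 1.47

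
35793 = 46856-11063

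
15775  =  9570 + 6205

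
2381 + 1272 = 3653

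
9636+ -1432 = 8204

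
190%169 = 21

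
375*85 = 31875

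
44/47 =44/47 = 0.94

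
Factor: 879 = 3^1 * 293^1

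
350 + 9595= 9945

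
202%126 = 76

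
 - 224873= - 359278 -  - 134405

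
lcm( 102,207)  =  7038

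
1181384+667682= 1849066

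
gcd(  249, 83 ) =83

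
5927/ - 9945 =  - 5927/9945 = - 0.60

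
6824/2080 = 853/260 = 3.28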